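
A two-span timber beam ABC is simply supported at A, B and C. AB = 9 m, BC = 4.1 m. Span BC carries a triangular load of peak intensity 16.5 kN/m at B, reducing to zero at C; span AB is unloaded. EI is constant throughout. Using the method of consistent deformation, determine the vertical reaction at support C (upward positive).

R_C = 9.863 kN

Insert a hinge at B; M_B is the redundant, and each span becomes simply supported.
Discontinuity in slope at B on the released structure — sum the simple-span end rotations:
  span BC: triangular load, peak 16.5: w₀L³/(45EI) = 25.27/EI
  relative rotation θ_0 = (0 + 25.27)/EI = 25.27/EI
A unit hogging moment at B produces rotation L₁/(3EI) + L₂/(3EI) = 4.367/EI.
Slope continuity at B: θ_0 = M_B·4.367/EI, so M_B = 25.27/4.367 = 5.787 kN·m (hogging).
Span BC, ΣM about C: R_B^{BC}·4.1 = 92.45 + 5.787, so R_B^{BC} = 23.96 kN and R_C = 33.83 − 23.96 = 9.863 kN.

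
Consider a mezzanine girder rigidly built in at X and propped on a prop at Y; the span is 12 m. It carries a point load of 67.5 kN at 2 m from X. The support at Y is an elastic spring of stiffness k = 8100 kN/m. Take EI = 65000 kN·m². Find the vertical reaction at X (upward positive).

Take the reaction at Y as the redundant and release it; the primary structure is a cantilever fixed at X.
Deflection at Y on the released cantilever, summing each load's contribution:
  point load 67.5 at a = 2: Pa²(3L − a)/(6EI) = 1530/EI
Tip deflection under a unit load at Y: L³/(3EI) = 576/EI.
With EI = 65000 kN·m²: δ_0 = 0.023538 m and δ_{YY} = 0.008862 m/kN.
Compatibility — the spring shortens by R_Y/k under the reaction it provides: δ_0 − R_Y·δ_{YY} = R_Y/k. With 1/k = 0.000123 m/kN, R_Y = δ_0 / (δ_{YY} + 1/k) = 0.023538 / (0.008862 + 0.000123) = 2.62 kN.
Vertical equilibrium: R_X = ΣP − R_Y = 67.5 − 2.62 = 64.88 kN.

R_X = 64.88 kN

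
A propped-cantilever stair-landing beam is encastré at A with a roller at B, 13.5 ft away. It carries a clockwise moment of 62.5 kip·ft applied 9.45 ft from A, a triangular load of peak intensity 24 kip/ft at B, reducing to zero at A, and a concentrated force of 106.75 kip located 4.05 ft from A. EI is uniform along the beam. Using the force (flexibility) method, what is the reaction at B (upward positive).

Remove the prop at B; the released (primary) structure is a cantilever built in at A.
Downward deflection at the released point B due to the loads:
  clockwise couple 62.5 at a = 9.45: M₀a(2L − a)/(2EI) = 5183/EI
  triangular load, peak 24 at the free end: 11w₀L⁴/(120EI) = 73073/EI
  point load 106.75 at a = 4.05: Pa²(3L − a)/(6EI) = 10637/EI
  δ_0 = 88893/EI
Tip deflection under a unit load at B: L³/(3EI) = 820.1/EI.
Compatibility at B: δ_0 − R_B·δ_{BB} = 0, so R_B = 88893/820.1 = 108.4 kip.

R_B = 108.4 kip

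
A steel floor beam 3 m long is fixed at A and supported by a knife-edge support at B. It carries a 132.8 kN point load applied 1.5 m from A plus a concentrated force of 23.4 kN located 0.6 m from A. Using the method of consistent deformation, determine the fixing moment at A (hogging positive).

Take the reaction at B as the redundant and release it; the primary structure is a cantilever fixed at A.
Primary-structure tip deflection at B by superposition:
  point load 132.8 at a = 1.5: Pa²(3L − a)/(6EI) = 373.5/EI
  point load 23.4 at a = 0.6: Pa²(3L − a)/(6EI) = 11.79/EI
  δ_0 = 385.3/EI
Flexibility coefficient — unit upward force at B: δ_{BB} = L³/(3EI) = 9/EI.
Compatibility at B: δ_0 − R_B·δ_{BB} = 0, so R_B = 385.3/9 = 42.81 kN.
Moment equilibrium about A: M_A = Σ(load moments about A) − R_B·L = 213.2 − 42.81×3 = 84.81 kN·m.

M_A = 84.81 kN·m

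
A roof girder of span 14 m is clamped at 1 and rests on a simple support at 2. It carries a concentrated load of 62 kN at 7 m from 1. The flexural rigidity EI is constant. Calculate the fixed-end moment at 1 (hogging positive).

M_1 = 162.8 kN·m

Choose R_2 as the redundant. The primary structure is the cantilever fixed at 1.
Deflection at 2 on the released cantilever, summing each load's contribution:
  point load 62 at a = 7: Pa²(3L − a)/(6EI) = 17722/EI
Tip deflection under a unit load at 2: L³/(3EI) = 914.7/EI.
Compatibility at 2: δ_0 − R_2·δ_{22} = 0, so R_2 = 17722/914.7 = 19.38 kN.
Moment equilibrium about 1: M_1 = Σ(load moments about 1) − R_2·L = 434 − 19.38×14 = 162.8 kN·m.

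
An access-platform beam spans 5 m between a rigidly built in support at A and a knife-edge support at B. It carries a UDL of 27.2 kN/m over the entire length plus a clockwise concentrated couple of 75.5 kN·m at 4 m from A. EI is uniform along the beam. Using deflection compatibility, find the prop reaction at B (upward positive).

Remove the prop at B; the released (primary) structure is a cantilever built in at A.
Downward deflection at the released point B due to the loads:
  UDL 27.2: wL⁴/(8EI) = 2125/EI
  clockwise couple 75.5 at a = 4: M₀a(2L − a)/(2EI) = 906/EI
  δ_0 = 3031/EI
Tip deflection under a unit load at B: L³/(3EI) = 41.67/EI.
Compatibility at B: δ_0 − R_B·δ_{BB} = 0, so R_B = 3031/41.67 = 72.74 kN.

R_B = 72.74 kN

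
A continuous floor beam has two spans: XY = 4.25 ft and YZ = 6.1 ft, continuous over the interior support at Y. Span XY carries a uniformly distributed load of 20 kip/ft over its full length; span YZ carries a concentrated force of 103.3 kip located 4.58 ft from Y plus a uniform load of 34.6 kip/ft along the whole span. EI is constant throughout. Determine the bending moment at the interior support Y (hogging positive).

M_Y = 156.8 kip·ft

Insert a hinge at Y; M_Y is the redundant, and each span becomes simply supported.
End slopes at the hinge Y, treating each span as simply supported:
  span XY: UDL 20: wL³/(24EI) = 63.97/EI
  span YZ: point load 103.3 at a = 4.58: Pab(L + b)/(6LEI) = 149.7/EI
  span YZ: UDL 34.6: wL³/(24EI) = 327.2/EI
  relative rotation θ_0 = (63.97 + 477)/EI = 540.9/EI
A unit hogging moment at Y produces rotation L₁/(3EI) + L₂/(3EI) = 3.45/EI.
Compatibility: M_Y·(L₁+L₂)/(3EI) = θ_0, giving M_Y = 156.8 kip·ft (hogging).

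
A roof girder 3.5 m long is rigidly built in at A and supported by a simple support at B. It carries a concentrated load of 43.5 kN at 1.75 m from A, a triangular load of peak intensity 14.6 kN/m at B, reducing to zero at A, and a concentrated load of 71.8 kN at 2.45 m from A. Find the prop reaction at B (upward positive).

Choose R_B as the redundant. The primary structure is the cantilever fixed at A.
Downward deflection at the released point B due to the loads:
  point load 43.5 at a = 1.75: Pa²(3L − a)/(6EI) = 194.3/EI
  triangular load, peak 14.6 at the free end: 11w₀L⁴/(120EI) = 200.8/EI
  point load 71.8 at a = 2.45: Pa²(3L − a)/(6EI) = 578.2/EI
  δ_0 = 973.3/EI
Tip deflection under a unit load at B: L³/(3EI) = 14.29/EI.
The prop prevents deflection at B: R_B = δ_0/δ_{BB} = 973.3/14.29 = 68.11 kN.

R_B = 68.11 kN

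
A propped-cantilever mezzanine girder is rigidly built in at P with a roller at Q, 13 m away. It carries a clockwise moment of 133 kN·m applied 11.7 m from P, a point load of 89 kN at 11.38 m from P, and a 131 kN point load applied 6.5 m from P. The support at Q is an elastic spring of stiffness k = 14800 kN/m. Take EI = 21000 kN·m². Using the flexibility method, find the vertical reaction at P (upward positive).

R_P = 91.67 kN

Choose R_Q as the redundant. The primary structure is the cantilever fixed at P.
Primary-structure tip deflection at Q by superposition:
  clockwise couple 133 at a = 11.7: M₀a(2L − a)/(2EI) = 11126/EI
  point load 89 at a = 11.38: Pa²(3L − a)/(6EI) = 53058/EI
  point load 131 at a = 6.5: Pa²(3L − a)/(6EI) = 29980/EI
  δ_0 = 94164/EI
Flexibility coefficient — unit upward force at Q: δ_{QQ} = L³/(3EI) = 732.3/EI.
With EI = 21000 kN·m²: δ_0 = 4.484 m and δ_{QQ} = 0.034873 m/kN.
Compatibility — the spring shortens by R_Q/k under the reaction it provides: δ_0 − R_Q·δ_{QQ} = R_Q/k. With 1/k = 0.000068 m/kN, R_Q = δ_0 / (δ_{QQ} + 1/k) = 4.484 / (0.034873 + 0.000068) = 128.3 kN.
Vertical equilibrium: R_P = ΣP − R_Q = 220 − 128.3 = 91.67 kN.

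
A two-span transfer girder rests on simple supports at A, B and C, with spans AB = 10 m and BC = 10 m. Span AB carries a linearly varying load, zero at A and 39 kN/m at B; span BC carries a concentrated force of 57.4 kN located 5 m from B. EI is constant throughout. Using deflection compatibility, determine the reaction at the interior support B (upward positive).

R_B = 195.5 kN

Release continuity at B by inserting a hinge; the redundant is the internal moment M_B. The primary structure is two simply-supported spans AB and BC.
Discontinuity in slope at B on the released structure — sum the simple-span end rotations:
  span AB: triangular load, peak 39: w₀L³/(45EI) = 866.7/EI
  span BC: point load 57.4 at a = 5: Pab(L + b)/(6LEI) = 358.8/EI
  relative rotation θ_0 = (866.7 + 358.8)/EI = 1225/EI
A unit hogging moment at B produces rotation L₁/(3EI) + L₂/(3EI) = 6.667/EI.
Slope continuity at B: θ_0 = M_B·6.667/EI, so M_B = 1225/6.667 = 183.8 kN·m (hogging).
Span AB, ΣM about A with M_B applied at B: R_B^{AB}·10 = 1300 + 183.8, so R_B^{AB} = 148.4 kN and R_A = 195 − 148.4 = 46.62 kN.
Span BC, ΣM about C: R_B^{BC}·10 = 287 + 183.8, so R_B^{BC} = 47.08 kN and R_C = 57.4 − 47.08 = 10.32 kN.
R_B = 148.4 + 47.08 = 195.5 kN.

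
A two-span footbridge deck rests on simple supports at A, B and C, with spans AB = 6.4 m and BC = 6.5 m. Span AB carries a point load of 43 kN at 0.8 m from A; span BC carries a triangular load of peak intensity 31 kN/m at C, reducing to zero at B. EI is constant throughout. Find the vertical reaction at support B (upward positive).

Insert a hinge at B; M_B is the redundant, and each span becomes simply supported.
End slopes at the hinge B, treating each span as simply supported:
  span AB: point load 43 at a = 0.8: Pab(L + a)/(6LEI) = 36.12/EI
  span BC: triangular load, peak 31: 7w₀L³/(360EI) = 165.5/EI
  relative rotation θ_0 = (36.12 + 165.5)/EI = 201.7/EI
A unit hogging moment at B produces rotation L₁/(3EI) + L₂/(3EI) = 4.3/EI.
Compatibility: M_B·(L₁+L₂)/(3EI) = θ_0, giving M_B = 46.9 kN·m (hogging).
Span AB, ΣM about A with M_B applied at B: R_B^{AB}·6.4 = 34.4 + 46.9, so R_B^{AB} = 12.7 kN and R_A = 43 − 12.7 = 30.3 kN.
Span BC, ΣM about C: R_B^{BC}·6.5 = 218.3 + 46.9, so R_B^{BC} = 40.8 kN and R_C = 100.8 − 40.8 = 59.95 kN.
R_B = 12.7 + 40.8 = 53.5 kN.

R_B = 53.5 kN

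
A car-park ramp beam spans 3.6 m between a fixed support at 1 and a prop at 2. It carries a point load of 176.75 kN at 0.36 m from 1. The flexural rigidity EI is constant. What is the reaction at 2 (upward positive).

R_2 = 2.563 kN

Remove the prop at 2; the released (primary) structure is a cantilever built in at 1.
Deflection at 2 on the released cantilever, summing each load's contribution:
  point load 176.75 at a = 0.36: Pa²(3L − a)/(6EI) = 39.86/EI
Tip deflection under a unit load at 2: L³/(3EI) = 15.55/EI.
Compatibility at 2: δ_0 − R_2·δ_{22} = 0, so R_2 = 39.86/15.55 = 2.563 kN.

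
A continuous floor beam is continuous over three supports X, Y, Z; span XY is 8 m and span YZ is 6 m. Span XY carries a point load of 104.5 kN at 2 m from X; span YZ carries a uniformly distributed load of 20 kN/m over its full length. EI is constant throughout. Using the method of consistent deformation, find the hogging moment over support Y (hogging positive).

Insert a hinge at Y; M_Y is the redundant, and each span becomes simply supported.
End slopes at the hinge Y, treating each span as simply supported:
  span XY: point load 104.5 at a = 2: Pab(L + a)/(6LEI) = 261.2/EI
  span YZ: UDL 20: wL³/(24EI) = 180/EI
  relative rotation θ_0 = (261.2 + 180)/EI = 441.2/EI
A unit hogging moment at Y produces rotation L₁/(3EI) + L₂/(3EI) = 4.667/EI.
Slope continuity at Y: θ_0 = M_Y·4.667/EI, so M_Y = 441.2/4.667 = 94.55 kN·m (hogging).

M_Y = 94.55 kN·m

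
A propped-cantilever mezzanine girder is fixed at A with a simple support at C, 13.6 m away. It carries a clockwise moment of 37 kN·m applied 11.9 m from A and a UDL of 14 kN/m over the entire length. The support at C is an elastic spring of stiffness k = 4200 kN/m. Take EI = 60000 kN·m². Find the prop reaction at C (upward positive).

Choose R_C as the redundant. The primary structure is the cantilever fixed at A.
Downward deflection at the released point C due to the loads:
  clockwise couple 37 at a = 11.9: M₀a(2L − a)/(2EI) = 3368/EI
  UDL 14: wL⁴/(8EI) = 59868/EI
  δ_0 = 63236/EI
Flexibility coefficient — unit upward force at C: δ_{CC} = L³/(3EI) = 838.5/EI.
With EI = 60000 kN·m²: δ_0 = 1.0539 m and δ_{CC} = 0.013975 m/kN.
Compatibility — the spring shortens by R_C/k under the reaction it provides: δ_0 − R_C·δ_{CC} = R_C/k. With 1/k = 0.000238 m/kN, R_C = δ_0 / (δ_{CC} + 1/k) = 1.0539 / (0.013975 + 0.000238) = 74.15 kN.

R_C = 74.15 kN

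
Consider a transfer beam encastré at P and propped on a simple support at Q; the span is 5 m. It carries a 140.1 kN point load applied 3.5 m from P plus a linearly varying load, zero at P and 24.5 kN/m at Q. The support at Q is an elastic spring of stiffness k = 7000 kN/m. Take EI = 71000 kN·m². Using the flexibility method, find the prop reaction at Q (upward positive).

Release the roller at Q. Primary structure: cantilever fixed at P.
Deflection at Q on the released cantilever, summing each load's contribution:
  point load 140.1 at a = 3.5: Pa²(3L − a)/(6EI) = 3289/EI
  triangular load, peak 24.5 at the free end: 11w₀L⁴/(120EI) = 1404/EI
  δ_0 = 4693/EI
Flexibility coefficient — unit upward force at Q: δ_{QQ} = L³/(3EI) = 41.67/EI.
With EI = 71000 kN·m²: δ_0 = 0.0661 m and δ_{QQ} = 0.000587 m/kN.
Compatibility — the spring shortens by R_Q/k under the reaction it provides: δ_0 − R_Q·δ_{QQ} = R_Q/k. With 1/k = 0.000143 m/kN, R_Q = δ_0 / (δ_{QQ} + 1/k) = 0.0661 / (0.000587 + 0.000143) = 90.58 kN.

R_Q = 90.58 kN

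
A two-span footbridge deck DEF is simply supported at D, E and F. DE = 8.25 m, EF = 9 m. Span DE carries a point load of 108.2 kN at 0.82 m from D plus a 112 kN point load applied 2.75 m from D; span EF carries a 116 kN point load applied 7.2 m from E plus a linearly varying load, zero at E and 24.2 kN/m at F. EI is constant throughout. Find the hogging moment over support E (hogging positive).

M_E = 198.4 kN·m

Insert a hinge at E; M_E is the redundant, and each span becomes simply supported.
End slopes at the hinge E, treating each span as simply supported:
  span DE: point load 108.2 at a = 0.82: Pab(L + a)/(6LEI) = 120.8/EI
  span DE: point load 112 at a = 2.75: Pab(L + a)/(6LEI) = 376.4/EI
  span EF: point load 116 at a = 7.2: Pab(L + b)/(6LEI) = 300.7/EI
  span EF: triangular load, peak 24.2: 7w₀L³/(360EI) = 343/EI
  relative rotation θ_0 = (497.2 + 643.7)/EI = 1141/EI
A unit hogging moment at E produces rotation L₁/(3EI) + L₂/(3EI) = 5.75/EI.
Slope continuity at E: θ_0 = M_E·5.75/EI, so M_E = 1141/5.75 = 198.4 kN·m (hogging).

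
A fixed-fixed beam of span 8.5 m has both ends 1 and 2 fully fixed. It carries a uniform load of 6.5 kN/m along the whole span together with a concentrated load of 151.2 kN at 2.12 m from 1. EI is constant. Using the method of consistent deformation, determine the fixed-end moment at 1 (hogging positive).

Take the two fixed-end moments M_1, M_2 as redundants; the released structure is the simple span 12.
Simple-span end rotations at 1 and 2 under the given loads:
  at 1: UDL 6.5: wL³/(24EI) = 166.3/EI
  at 2: UDL 6.5: wL³/(24EI) = 166.3/EI
  at 1: point load 151.2 at a = 2.12: Pab(L + b)/(6LEI) = 596.7/EI
  at 2: point load 151.2 at a = 2.12: Pab(L + a)/(6LEI) = 425.9/EI
  θ_10 = 763/EI,  θ_20 = 592.2/EI
Flexibility coefficients: a unit moment at one end gives L/(3EI) there and L/(6EI) at the far end, so f₁₁ = f₂₂ = 2.833/EI and f₁₂ = f₂₁ = 1.417/EI.
Compatibility — zero rotation at each built-in end:
  2.833 M_1 + 1.417 M_2 = 763
  1.417 M_1 + 2.833 M_2 = 592.2
Solving the pair gives M_1 = 219.7 kN·m and M_2 = 99.14 kN·m (hogging).

M_1 = 219.7 kN·m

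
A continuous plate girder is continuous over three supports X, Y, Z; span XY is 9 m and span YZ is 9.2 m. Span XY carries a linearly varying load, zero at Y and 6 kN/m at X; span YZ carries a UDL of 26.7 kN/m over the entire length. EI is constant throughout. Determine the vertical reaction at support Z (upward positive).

R_Z = 105.8 kN

Insert a hinge at Y; M_Y is the redundant, and each span becomes simply supported.
Discontinuity in slope at Y on the released structure — sum the simple-span end rotations:
  span XY: triangular load, peak 6: 7w₀L³/(360EI) = 85.05/EI
  span YZ: UDL 26.7: wL³/(24EI) = 866.3/EI
  relative rotation θ_0 = (85.05 + 866.3)/EI = 951.3/EI
A unit hogging moment at Y produces rotation L₁/(3EI) + L₂/(3EI) = 6.067/EI.
Compatibility: M_Y·(L₁+L₂)/(3EI) = θ_0, giving M_Y = 156.8 kN·m (hogging).
Span YZ, ΣM about Z: R_Y^{YZ}·9.2 = 1130 + 156.8, so R_Y^{YZ} = 139.9 kN and R_Z = 245.6 − 139.9 = 105.8 kN.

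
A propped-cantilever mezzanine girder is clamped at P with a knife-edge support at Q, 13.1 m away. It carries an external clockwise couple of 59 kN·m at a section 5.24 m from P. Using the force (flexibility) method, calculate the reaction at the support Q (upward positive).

R_Q = 4.324 kN

Choose R_Q as the redundant. The primary structure is the cantilever fixed at P.
Primary-structure tip deflection at Q by superposition:
  clockwise couple 59 at a = 5.24: M₀a(2L − a)/(2EI) = 3240/EI
Flexibility coefficient — unit upward force at Q: δ_{QQ} = L³/(3EI) = 749.4/EI.
The prop prevents deflection at Q: R_Q = δ_0/δ_{QQ} = 3240/749.4 = 4.324 kN.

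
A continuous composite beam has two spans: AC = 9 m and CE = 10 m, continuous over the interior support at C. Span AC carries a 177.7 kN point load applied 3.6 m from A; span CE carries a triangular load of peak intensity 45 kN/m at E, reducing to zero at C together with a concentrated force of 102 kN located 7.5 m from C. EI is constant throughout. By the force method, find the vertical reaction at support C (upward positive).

R_C = 240.9 kN

Release continuity at C by inserting a hinge; the redundant is the internal moment M_C. The primary structure is two simply-supported spans AC and CE.
Discontinuity in slope at C on the released structure — sum the simple-span end rotations:
  span AC: point load 177.7 at a = 3.6: Pab(L + a)/(6LEI) = 806/EI
  span CE: triangular load, peak 45: 7w₀L³/(360EI) = 875/EI
  span CE: point load 102 at a = 7.5: Pab(L + b)/(6LEI) = 398.4/EI
  relative rotation θ_0 = (806 + 1273)/EI = 2079/EI
A unit hogging moment at C produces rotation L₁/(3EI) + L₂/(3EI) = 6.333/EI.
Compatibility: M_C·(L₁+L₂)/(3EI) = θ_0, giving M_C = 328.3 kN·m (hogging).
Span AC, ΣM about A with M_C applied at C: R_C^{AC}·9 = 639.7 + 328.3, so R_C^{AC} = 107.6 kN and R_A = 177.7 − 107.6 = 70.14 kN.
Span CE, ΣM about E: R_C^{CE}·10 = 1005 + 328.3, so R_C^{CE} = 133.3 kN and R_E = 327 − 133.3 = 193.7 kN.
R_C = 107.6 + 133.3 = 240.9 kN.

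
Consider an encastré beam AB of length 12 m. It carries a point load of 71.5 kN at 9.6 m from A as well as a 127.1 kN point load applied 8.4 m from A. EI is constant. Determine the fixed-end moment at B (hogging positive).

Release both end moments; the primary structure is a simply-supported span AB with redundants M_A and M_B.
End rotations of the released simple span under the applied load (×1/EI):
  at A: point load 71.5 at a = 9.6: Pab(L + b)/(6LEI) = 329.5/EI
  at B: point load 71.5 at a = 9.6: Pab(L + a)/(6LEI) = 494.2/EI
  at A: point load 127.1 at a = 8.4: Pab(L + b)/(6LEI) = 832.8/EI
  at B: point load 127.1 at a = 8.4: Pab(L + a)/(6LEI) = 1089/EI
  θ_A0 = 1162/EI,  θ_B0 = 1583/EI
Flexibility coefficients: a unit moment at one end gives L/(3EI) there and L/(6EI) at the far end, so f₁₁ = f₂₂ = 4/EI and f₁₂ = f₂₁ = 2/EI.
Compatibility — zero rotation at each built-in end:
  4 M_A + 2 M_B = 1162
  2 M_A + 4 M_B = 1583
Solving the pair gives M_A = 123.5 kN·m and M_B = 334 kN·m (hogging).

M_B = 334 kN·m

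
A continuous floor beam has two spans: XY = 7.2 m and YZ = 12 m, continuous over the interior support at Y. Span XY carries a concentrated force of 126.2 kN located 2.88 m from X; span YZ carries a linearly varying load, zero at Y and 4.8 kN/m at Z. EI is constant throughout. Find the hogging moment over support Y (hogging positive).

Insert a hinge at Y; M_Y is the redundant, and each span becomes simply supported.
Rotations at Y on the released spans (each span's end-slope, ×1/EI):
  span XY: point load 126.2 at a = 2.88: Pab(L + a)/(6LEI) = 366.4/EI
  span YZ: triangular load, peak 4.8: 7w₀L³/(360EI) = 161.3/EI
  relative rotation θ_0 = (366.4 + 161.3)/EI = 527.6/EI
A unit hogging moment at Y produces rotation L₁/(3EI) + L₂/(3EI) = 6.4/EI.
Slope continuity at Y: θ_0 = M_Y·6.4/EI, so M_Y = 527.6/6.4 = 82.44 kN·m (hogging).

M_Y = 82.44 kN·m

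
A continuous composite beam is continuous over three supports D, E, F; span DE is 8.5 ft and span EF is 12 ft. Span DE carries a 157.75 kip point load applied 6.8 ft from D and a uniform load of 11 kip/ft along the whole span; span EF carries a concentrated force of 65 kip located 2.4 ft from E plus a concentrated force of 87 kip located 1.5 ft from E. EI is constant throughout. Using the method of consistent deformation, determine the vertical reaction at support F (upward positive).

R_F = 3.07 kip

Insert a hinge at E; M_E is the redundant, and each span becomes simply supported.
End slopes at the hinge E, treating each span as simply supported:
  span DE: point load 157.75 at a = 6.8: Pab(L + a)/(6LEI) = 547.1/EI
  span DE: UDL 11: wL³/(24EI) = 281.5/EI
  span EF: point load 65 at a = 2.4: Pab(L + b)/(6LEI) = 449.3/EI
  span EF: point load 87 at a = 1.5: Pab(L + b)/(6LEI) = 428.2/EI
  relative rotation θ_0 = (828.6 + 877.5)/EI = 1706/EI
A unit hogging moment at E produces rotation L₁/(3EI) + L₂/(3EI) = 6.833/EI.
Slope continuity at E: θ_0 = M_E·6.833/EI, so M_E = 1706/6.833 = 249.7 kip·ft (hogging).
Span EF, ΣM about F: R_E^{EF}·12 = 1538 + 249.7, so R_E^{EF} = 148.9 kip and R_F = 152 − 148.9 = 3.07 kip.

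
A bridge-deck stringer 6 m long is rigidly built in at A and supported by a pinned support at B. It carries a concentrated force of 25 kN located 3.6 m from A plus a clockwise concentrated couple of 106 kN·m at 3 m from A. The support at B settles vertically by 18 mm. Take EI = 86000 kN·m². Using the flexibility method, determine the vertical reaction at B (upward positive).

R_B = 9.175 kN

Remove the prop at B; the released (primary) structure is a cantilever built in at A.
Deflection at B on the released cantilever, summing each load's contribution:
  point load 25 at a = 3.6: Pa²(3L − a)/(6EI) = 777.6/EI
  clockwise couple 106 at a = 3: M₀a(2L − a)/(2EI) = 1431/EI
  δ_0 = 2209/EI
Tip deflection under a unit load at B: L³/(3EI) = 72/EI.
With EI = 86000 kN·m²: δ_0 = 0.025681 m and δ_{BB} = 0.000837 m/kN.
Compatibility — the beam at B must follow the support down by 0.018 m: δ_0 − R_B·δ_{BB} = 0.018, so R_B = (0.025681 − 0.018)/0.000837 = 9.175 kN.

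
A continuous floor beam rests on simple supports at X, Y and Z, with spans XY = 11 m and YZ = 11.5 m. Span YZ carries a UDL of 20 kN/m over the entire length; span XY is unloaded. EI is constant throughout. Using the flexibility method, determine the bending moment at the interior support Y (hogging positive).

M_Y = 169 kN·m

Take M_Y as the redundant. Released structure: two simple spans XY and YZ with a hinge at Y.
Rotations at Y on the released spans (each span's end-slope, ×1/EI):
  span YZ: UDL 20: wL³/(24EI) = 1267/EI
  relative rotation θ_0 = (0 + 1267)/EI = 1267/EI
A unit hogging moment at Y produces rotation L₁/(3EI) + L₂/(3EI) = 7.5/EI.
Compatibility: M_Y·(L₁+L₂)/(3EI) = θ_0, giving M_Y = 169 kN·m (hogging).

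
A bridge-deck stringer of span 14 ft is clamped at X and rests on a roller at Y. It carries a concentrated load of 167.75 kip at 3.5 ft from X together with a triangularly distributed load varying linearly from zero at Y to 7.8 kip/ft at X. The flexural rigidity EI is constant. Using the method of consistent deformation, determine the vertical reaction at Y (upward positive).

R_Y = 25.34 kip

Remove the prop at Y; the released (primary) structure is a cantilever built in at X.
Deflection at Y on the released cantilever, summing each load's contribution:
  point load 167.75 at a = 3.5: Pa²(3L − a)/(6EI) = 13186/EI
  triangular load, peak 7.8 at the fixed end: w₀L⁴/(30EI) = 9988/EI
  δ_0 = 23174/EI
Flexibility coefficient — unit upward force at Y: δ_{YY} = L³/(3EI) = 914.7/EI.
Compatibility at Y: δ_0 − R_Y·δ_{YY} = 0, so R_Y = 23174/914.7 = 25.34 kip.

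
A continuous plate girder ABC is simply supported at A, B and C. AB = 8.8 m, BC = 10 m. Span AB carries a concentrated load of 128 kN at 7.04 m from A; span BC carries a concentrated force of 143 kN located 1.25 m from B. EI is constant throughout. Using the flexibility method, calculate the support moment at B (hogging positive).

M_B = 153.9 kN·m

Insert a hinge at B; M_B is the redundant, and each span becomes simply supported.
Discontinuity in slope at B on the released structure — sum the simple-span end rotations:
  span AB: point load 128 at a = 7.04: Pab(L + a)/(6LEI) = 475.8/EI
  span BC: point load 143 at a = 1.25: Pab(L + b)/(6LEI) = 488.8/EI
  relative rotation θ_0 = (475.8 + 488.8)/EI = 964.6/EI
A unit hogging moment at B produces rotation L₁/(3EI) + L₂/(3EI) = 6.267/EI.
Compatibility: M_B·(L₁+L₂)/(3EI) = θ_0, giving M_B = 153.9 kN·m (hogging).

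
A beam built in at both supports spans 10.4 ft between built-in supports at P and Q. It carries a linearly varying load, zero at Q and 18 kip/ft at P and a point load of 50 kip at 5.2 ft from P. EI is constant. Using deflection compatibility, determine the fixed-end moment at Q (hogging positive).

Release both end moments; the primary structure is a simply-supported span PQ with redundants M_P and M_Q.
Simple-span end rotations at P and Q under the given loads:
  at P: triangular load, peak 18: w₀L³/(45EI) = 449.9/EI
  at Q: triangular load, peak 18: 7w₀L³/(360EI) = 393.7/EI
  at P: point load 50 at a = 5.2: Pab(L + b)/(6LEI) = 338/EI
  at Q: point load 50 at a = 5.2: Pab(L + a)/(6LEI) = 338/EI
  θ_P0 = 787.9/EI,  θ_Q0 = 731.7/EI
Flexibility coefficients: a unit moment at one end gives L/(3EI) there and L/(6EI) at the far end, so f₁₁ = f₂₂ = 3.467/EI and f₁₂ = f₂₁ = 1.733/EI.
Compatibility — zero rotation at each built-in end:
  3.467 M_P + 1.733 M_Q = 787.9
  1.733 M_P + 3.467 M_Q = 731.7
Solving the pair gives M_P = 162.3 kip·ft and M_Q = 129.9 kip·ft (hogging).

M_Q = 129.9 kip·ft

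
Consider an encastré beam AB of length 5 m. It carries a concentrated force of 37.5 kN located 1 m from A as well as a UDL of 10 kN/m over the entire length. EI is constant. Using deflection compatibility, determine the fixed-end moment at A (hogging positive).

M_A = 44.83 kN·m

Release both end moments; the primary structure is a simply-supported span AB with redundants M_A and M_B.
Simple-span end rotations at A and B under the given loads:
  at A: point load 37.5 at a = 1: Pab(L + b)/(6LEI) = 45/EI
  at B: point load 37.5 at a = 1: Pab(L + a)/(6LEI) = 30/EI
  at A: UDL 10: wL³/(24EI) = 52.08/EI
  at B: UDL 10: wL³/(24EI) = 52.08/EI
  θ_A0 = 97.08/EI,  θ_B0 = 82.08/EI
Flexibility coefficients: a unit moment at one end gives L/(3EI) there and L/(6EI) at the far end, so f₁₁ = f₂₂ = 1.667/EI and f₁₂ = f₂₁ = 0.8333/EI.
Compatibility — zero rotation at each built-in end:
  1.667 M_A + 0.8333 M_B = 97.08
  0.8333 M_A + 1.667 M_B = 82.08
Solving the pair gives M_A = 44.83 kN·m and M_B = 26.83 kN·m (hogging).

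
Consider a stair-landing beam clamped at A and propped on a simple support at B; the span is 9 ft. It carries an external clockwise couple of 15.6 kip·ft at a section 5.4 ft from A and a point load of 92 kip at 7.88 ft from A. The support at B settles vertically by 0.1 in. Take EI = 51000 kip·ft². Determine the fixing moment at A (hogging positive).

Choose R_B as the redundant. The primary structure is the cantilever fixed at A.
Free-end deflection of the primary structure under the applied loading (downward +):
  clockwise couple 15.6 at a = 5.4: M₀a(2L − a)/(2EI) = 530.7/EI
  point load 92 at a = 7.88: Pa²(3L − a)/(6EI) = 18204/EI
  δ_0 = 18735/EI
Flexibility coefficient — unit upward force at B: δ_{BB} = L³/(3EI) = 243/EI.
With EI = 51000 kip·ft²: δ_0 = 0.36736 ft and δ_{BB} = 0.004765 ft/kip.
Compatibility — the beam at B must follow the support down by 0.008333 ft: δ_0 − R_B·δ_{BB} = 0.008333, so R_B = (0.36736 − 0.008333)/0.004765 = 75.35 kip.
Moment equilibrium about A: M_A = Σ(load moments about A) − R_B·L = 740.6 − 75.35×9 = 62.41 kip·ft.

M_A = 62.41 kip·ft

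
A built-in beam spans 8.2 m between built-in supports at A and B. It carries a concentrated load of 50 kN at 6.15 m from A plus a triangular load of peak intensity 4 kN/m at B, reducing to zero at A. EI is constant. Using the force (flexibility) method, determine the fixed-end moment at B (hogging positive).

Take the two fixed-end moments M_A, M_B as redundants; the released structure is the simple span AB.
End rotations of the released simple span under the applied load (×1/EI):
  at A: point load 50 at a = 6.15: Pab(L + b)/(6LEI) = 131.3/EI
  at B: point load 50 at a = 6.15: Pab(L + a)/(6LEI) = 183.9/EI
  at A: triangular load, peak 4: 7w₀L³/(360EI) = 42.88/EI
  at B: triangular load, peak 4: w₀L³/(45EI) = 49.01/EI
  θ_A0 = 174.2/EI,  θ_B0 = 232.9/EI
Flexibility coefficients: a unit moment at one end gives L/(3EI) there and L/(6EI) at the far end, so f₁₁ = f₂₂ = 2.733/EI and f₁₂ = f₂₁ = 1.367/EI.
Compatibility — zero rotation at each built-in end:
  2.733 M_A + 1.367 M_B = 174.2
  1.367 M_A + 2.733 M_B = 232.9
Solving the pair gives M_A = 28.18 kN·m and M_B = 71.1 kN·m (hogging).

M_B = 71.1 kN·m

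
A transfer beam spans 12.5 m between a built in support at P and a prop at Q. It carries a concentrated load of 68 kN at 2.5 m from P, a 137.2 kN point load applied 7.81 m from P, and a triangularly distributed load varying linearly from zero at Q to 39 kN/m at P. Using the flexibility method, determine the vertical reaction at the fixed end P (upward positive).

R_P = 332.8 kN

Choose R_Q as the redundant. The primary structure is the cantilever fixed at P.
Downward deflection at the released point Q due to the loads:
  point load 68 at a = 2.5: Pa²(3L − a)/(6EI) = 2479/EI
  point load 137.2 at a = 7.81: Pa²(3L − a)/(6EI) = 41411/EI
  triangular load, peak 39 at the fixed end: w₀L⁴/(30EI) = 31738/EI
  δ_0 = 75628/EI
Tip deflection under a unit load at Q: L³/(3EI) = 651/EI.
Compatibility at Q: δ_0 − R_Q·δ_{QQ} = 0, so R_Q = 75628/651 = 116.2 kN.
Vertical equilibrium: R_P = ΣP − R_Q = 448.9 − 116.2 = 332.8 kN.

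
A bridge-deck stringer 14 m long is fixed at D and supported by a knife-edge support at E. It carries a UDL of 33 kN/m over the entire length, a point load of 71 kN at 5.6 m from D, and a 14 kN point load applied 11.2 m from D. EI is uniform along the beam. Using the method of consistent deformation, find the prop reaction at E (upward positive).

Choose R_E as the redundant. The primary structure is the cantilever fixed at D.
Deflection at E on the released cantilever, summing each load's contribution:
  UDL 33: wL⁴/(8EI) = 158466/EI
  point load 71 at a = 5.6: Pa²(3L − a)/(6EI) = 13508/EI
  point load 14 at a = 11.2: Pa²(3L − a)/(6EI) = 9015/EI
  δ_0 = 180989/EI
Tip deflection under a unit load at E: L³/(3EI) = 914.7/EI.
Compatibility at E: δ_0 − R_E·δ_{EE} = 0, so R_E = 180989/914.7 = 197.9 kN.

R_E = 197.9 kN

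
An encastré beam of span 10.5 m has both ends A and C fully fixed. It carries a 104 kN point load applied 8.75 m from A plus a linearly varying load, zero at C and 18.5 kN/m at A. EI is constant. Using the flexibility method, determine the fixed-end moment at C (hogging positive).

Release both end moments; the primary structure is a simply-supported span AC with redundants M_A and M_C.
On the primary (simply-supported) span, the end slopes from the loading are:
  at A: point load 104 at a = 8.75: Pab(L + b)/(6LEI) = 309.7/EI
  at C: point load 104 at a = 8.75: Pab(L + a)/(6LEI) = 486.6/EI
  at A: triangular load, peak 18.5: w₀L³/(45EI) = 475.9/EI
  at C: triangular load, peak 18.5: 7w₀L³/(360EI) = 416.4/EI
  θ_A0 = 785.6/EI,  θ_C0 = 903/EI
Flexibility coefficients: a unit moment at one end gives L/(3EI) there and L/(6EI) at the far end, so f₁₁ = f₂₂ = 3.5/EI and f₁₂ = f₂₁ = 1.75/EI.
Compatibility — zero rotation at each built-in end:
  3.5 M_A + 1.75 M_C = 785.6
  1.75 M_A + 3.5 M_C = 903
Solving the pair gives M_A = 127.3 kN·m and M_C = 194.4 kN·m (hogging).

M_C = 194.4 kN·m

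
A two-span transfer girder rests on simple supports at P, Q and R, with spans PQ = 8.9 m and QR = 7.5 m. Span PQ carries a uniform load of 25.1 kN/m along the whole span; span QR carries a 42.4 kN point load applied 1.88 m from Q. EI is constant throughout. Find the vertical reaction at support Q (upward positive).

Take M_Q as the redundant. Released structure: two simple spans PQ and QR with a hinge at Q.
Rotations at Q on the released spans (each span's end-slope, ×1/EI):
  span PQ: UDL 25.1: wL³/(24EI) = 737.3/EI
  span QR: point load 42.4 at a = 1.88: Pab(L + b)/(6LEI) = 130.6/EI
  relative rotation θ_0 = (737.3 + 130.6)/EI = 867.9/EI
A unit hogging moment at Q produces rotation L₁/(3EI) + L₂/(3EI) = 5.467/EI.
Slope continuity at Q: θ_0 = M_Q·5.467/EI, so M_Q = 867.9/5.467 = 158.8 kN·m (hogging).
Span PQ, ΣM about P with M_Q applied at Q: R_Q^{PQ}·8.9 = 994.1 + 158.8, so R_Q^{PQ} = 129.5 kN and R_P = 223.4 − 129.5 = 93.86 kN.
Span QR, ΣM about R: R_Q^{QR}·7.5 = 238.3 + 158.8, so R_Q^{QR} = 52.94 kN and R_R = 42.4 − 52.94 = -10.54 kN.
R_Q = 129.5 + 52.94 = 182.5 kN.

R_Q = 182.5 kN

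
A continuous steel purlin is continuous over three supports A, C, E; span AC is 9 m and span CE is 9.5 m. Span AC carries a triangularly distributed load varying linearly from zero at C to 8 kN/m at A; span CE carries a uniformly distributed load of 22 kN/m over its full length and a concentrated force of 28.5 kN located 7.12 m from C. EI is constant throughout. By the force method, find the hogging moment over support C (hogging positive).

Release continuity at C by inserting a hinge; the redundant is the internal moment M_C. The primary structure is two simply-supported spans AC and CE.
End slopes at the hinge C, treating each span as simply supported:
  span AC: triangular load, peak 8: 7w₀L³/(360EI) = 113.4/EI
  span CE: UDL 22: wL³/(24EI) = 785.9/EI
  span CE: point load 28.5 at a = 7.12: Pab(L + b)/(6LEI) = 100.7/EI
  relative rotation θ_0 = (113.4 + 886.6)/EI = 1000/EI
A unit hogging moment at C produces rotation L₁/(3EI) + L₂/(3EI) = 6.167/EI.
Compatibility: M_C·(L₁+L₂)/(3EI) = θ_0, giving M_C = 162.2 kN·m (hogging).

M_C = 162.2 kN·m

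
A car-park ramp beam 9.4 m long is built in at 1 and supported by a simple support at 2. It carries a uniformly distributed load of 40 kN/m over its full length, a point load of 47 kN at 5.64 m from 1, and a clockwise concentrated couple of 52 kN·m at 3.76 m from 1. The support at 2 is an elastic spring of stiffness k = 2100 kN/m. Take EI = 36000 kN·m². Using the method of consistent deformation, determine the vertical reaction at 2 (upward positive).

Choose R_2 as the redundant. The primary structure is the cantilever fixed at 1.
Free-end deflection of the primary structure under the applied loading (downward +):
  UDL 40: wL⁴/(8EI) = 39037/EI
  point load 47 at a = 5.64: Pa²(3L − a)/(6EI) = 5621/EI
  clockwise couple 52 at a = 3.76: M₀a(2L − a)/(2EI) = 1470/EI
  δ_0 = 46129/EI
Tip deflection under a unit load at 2: L³/(3EI) = 276.9/EI.
With EI = 36000 kN·m²: δ_0 = 1.2814 m and δ_{22} = 0.007691 m/kN.
Compatibility — the spring shortens by R_2/k under the reaction it provides: δ_0 − R_2·δ_{22} = R_2/k. With 1/k = 0.000476 m/kN, R_2 = δ_0 / (δ_{22} + 1/k) = 1.2814 / (0.007691 + 0.000476) = 156.9 kN.

R_2 = 156.9 kN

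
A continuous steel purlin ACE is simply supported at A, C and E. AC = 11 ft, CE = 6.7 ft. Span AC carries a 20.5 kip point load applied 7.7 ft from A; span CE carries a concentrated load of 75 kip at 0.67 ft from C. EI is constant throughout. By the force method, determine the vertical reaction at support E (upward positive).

Take M_C as the redundant. Released structure: two simple spans AC and CE with a hinge at C.
Rotations at C on the released spans (each span's end-slope, ×1/EI):
  span AC: point load 20.5 at a = 7.7: Pab(L + a)/(6LEI) = 147.6/EI
  span CE: point load 75 at a = 0.67: Pab(L + b)/(6LEI) = 95.95/EI
  relative rotation θ_0 = (147.6 + 95.95)/EI = 243.5/EI
A unit hogging moment at C produces rotation L₁/(3EI) + L₂/(3EI) = 5.9/EI.
Slope continuity at C: θ_0 = M_C·5.9/EI, so M_C = 243.5/5.9 = 41.28 kip·ft (hogging).
Span CE, ΣM about E: R_C^{CE}·6.7 = 452.2 + 41.28, so R_C^{CE} = 73.66 kip and R_E = 75 − 73.66 = 1.339 kip.

R_E = 1.339 kip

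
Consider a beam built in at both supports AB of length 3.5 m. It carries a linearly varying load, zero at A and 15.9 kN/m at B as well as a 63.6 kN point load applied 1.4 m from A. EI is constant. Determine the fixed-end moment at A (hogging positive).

Release both end moments; the primary structure is a simply-supported span AB with redundants M_A and M_B.
End rotations of the released simple span under the applied load (×1/EI):
  at A: triangular load, peak 15.9: 7w₀L³/(360EI) = 13.26/EI
  at B: triangular load, peak 15.9: w₀L³/(45EI) = 15.15/EI
  at A: point load 63.6 at a = 1.4: Pab(L + b)/(6LEI) = 49.86/EI
  at B: point load 63.6 at a = 1.4: Pab(L + a)/(6LEI) = 43.63/EI
  θ_A0 = 63.12/EI,  θ_B0 = 58.78/EI
Flexibility coefficients: a unit moment at one end gives L/(3EI) there and L/(6EI) at the far end, so f₁₁ = f₂₂ = 1.167/EI and f₁₂ = f₂₁ = 0.5833/EI.
Compatibility — zero rotation at each built-in end:
  1.167 M_A + 0.5833 M_B = 63.12
  0.5833 M_A + 1.167 M_B = 58.78
Solving the pair gives M_A = 38.55 kN·m and M_B = 31.11 kN·m (hogging).

M_A = 38.55 kN·m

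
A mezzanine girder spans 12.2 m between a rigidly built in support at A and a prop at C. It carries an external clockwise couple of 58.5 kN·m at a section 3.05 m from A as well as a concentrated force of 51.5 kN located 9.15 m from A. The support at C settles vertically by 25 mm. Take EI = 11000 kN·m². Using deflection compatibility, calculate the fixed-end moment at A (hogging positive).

Remove the prop at C; the released (primary) structure is a cantilever built in at A.
Primary-structure tip deflection at C by superposition:
  clockwise couple 58.5 at a = 3.05: M₀a(2L − a)/(2EI) = 1905/EI
  point load 51.5 at a = 9.15: Pa²(3L − a)/(6EI) = 19726/EI
  δ_0 = 21631/EI
Flexibility coefficient — unit upward force at C: δ_{CC} = L³/(3EI) = 605.3/EI.
With EI = 11000 kN·m²: δ_0 = 1.9664 m and δ_{CC} = 0.055026 m/kN.
Compatibility — the beam at C must follow the support down by 0.025 m: δ_0 − R_C·δ_{CC} = 0.025, so R_C = (1.9664 − 0.025)/0.055026 = 35.28 kN.
Moment equilibrium about A: M_A = Σ(load moments about A) − R_C·L = 529.7 − 35.28×12.2 = 99.28 kN·m.

M_A = 99.28 kN·m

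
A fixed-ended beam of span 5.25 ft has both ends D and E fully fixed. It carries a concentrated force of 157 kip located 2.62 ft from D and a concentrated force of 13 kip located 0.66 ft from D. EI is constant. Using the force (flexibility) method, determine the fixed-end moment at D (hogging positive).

Take the two fixed-end moments M_D, M_E as redundants; the released structure is the simple span DE.
On the primary (simply-supported) span, the end slopes from the loading are:
  at D: point load 157 at a = 2.62: Pab(L + b)/(6LEI) = 270.6/EI
  at E: point load 157 at a = 2.62: Pab(L + a)/(6LEI) = 270.3/EI
  at D: point load 13 at a = 0.66: Pab(L + b)/(6LEI) = 12.3/EI
  at E: point load 13 at a = 0.66: Pab(L + a)/(6LEI) = 7.389/EI
  θ_D0 = 282.9/EI,  θ_E0 = 277.7/EI
Flexibility coefficients: a unit moment at one end gives L/(3EI) there and L/(6EI) at the far end, so f₁₁ = f₂₂ = 1.75/EI and f₁₂ = f₂₁ = 0.875/EI.
Compatibility — zero rotation at each built-in end:
  1.75 M_D + 0.875 M_E = 282.9
  0.875 M_D + 1.75 M_E = 277.7
Solving the pair gives M_D = 109.8 kip·ft and M_E = 103.8 kip·ft (hogging).

M_D = 109.8 kip·ft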